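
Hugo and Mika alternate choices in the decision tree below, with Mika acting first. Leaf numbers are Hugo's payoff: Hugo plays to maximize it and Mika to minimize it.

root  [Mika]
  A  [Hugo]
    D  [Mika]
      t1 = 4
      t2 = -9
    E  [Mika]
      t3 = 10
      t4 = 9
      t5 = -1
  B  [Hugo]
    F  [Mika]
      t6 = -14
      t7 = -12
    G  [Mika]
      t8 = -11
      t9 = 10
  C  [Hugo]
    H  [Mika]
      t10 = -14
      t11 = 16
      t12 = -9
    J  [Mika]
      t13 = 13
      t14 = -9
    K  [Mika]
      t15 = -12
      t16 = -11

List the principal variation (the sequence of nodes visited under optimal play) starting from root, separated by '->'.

root -> B -> G -> t8

D (Mika): min(4, -9) = -9
E (Mika): min(10, 9, -1) = -1
A (Hugo): max(-9, -1) = -1
F (Mika): min(-14, -12) = -14
G (Mika): min(-11, 10) = -11
B (Hugo): max(-14, -11) = -11
H (Mika): min(-14, 16, -9) = -14
J (Mika): min(13, -9) = -9
K (Mika): min(-12, -11) = -12
C (Hugo): max(-14, -9, -12) = -9
root (Mika): min(-1, -11, -9) = -11
At root, Mika picks B (lowest: -11).
At B, Hugo picks G (highest: -11).
At G, Mika picks t8 (lowest: -11).
Terminal value -11.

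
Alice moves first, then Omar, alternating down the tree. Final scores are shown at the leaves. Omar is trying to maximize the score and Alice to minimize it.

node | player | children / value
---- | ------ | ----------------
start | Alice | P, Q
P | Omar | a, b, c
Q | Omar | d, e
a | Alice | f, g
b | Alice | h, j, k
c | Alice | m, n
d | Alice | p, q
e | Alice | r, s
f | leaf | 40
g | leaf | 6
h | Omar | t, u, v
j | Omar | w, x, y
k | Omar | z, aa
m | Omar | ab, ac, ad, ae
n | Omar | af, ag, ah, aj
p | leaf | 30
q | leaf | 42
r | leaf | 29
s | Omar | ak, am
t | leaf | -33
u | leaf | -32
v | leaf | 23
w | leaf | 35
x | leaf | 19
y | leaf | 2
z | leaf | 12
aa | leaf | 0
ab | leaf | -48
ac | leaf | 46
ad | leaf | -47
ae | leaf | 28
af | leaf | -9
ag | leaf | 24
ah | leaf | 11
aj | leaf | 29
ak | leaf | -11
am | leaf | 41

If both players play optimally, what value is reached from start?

a (Alice): min(40, 6) = 6
h (Omar): max(-33, -32, 23) = 23
j (Omar): max(35, 19, 2) = 35
k (Omar): max(12, 0) = 12
b (Alice): min(23, 35, 12) = 12
m (Omar): max(-48, 46, -47, 28) = 46
n (Omar): max(-9, 24, 11, 29) = 29
c (Alice): min(46, 29) = 29
P (Omar): max(6, 12, 29) = 29
d (Alice): min(30, 42) = 30
s (Omar): max(-11, 41) = 41
e (Alice): min(29, 41) = 29
Q (Omar): max(30, 29) = 30
start (Alice): min(29, 30) = 29

29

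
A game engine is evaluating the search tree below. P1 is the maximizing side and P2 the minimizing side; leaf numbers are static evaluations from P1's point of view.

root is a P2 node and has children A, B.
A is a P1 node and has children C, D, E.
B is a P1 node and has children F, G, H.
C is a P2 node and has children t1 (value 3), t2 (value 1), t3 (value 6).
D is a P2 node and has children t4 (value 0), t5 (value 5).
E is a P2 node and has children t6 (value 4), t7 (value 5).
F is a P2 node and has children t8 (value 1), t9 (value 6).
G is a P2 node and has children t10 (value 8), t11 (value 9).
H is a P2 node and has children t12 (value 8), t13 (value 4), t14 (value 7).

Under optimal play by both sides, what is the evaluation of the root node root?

4

C (P2): min(3, 1, 6) = 1
D (P2): min(0, 5) = 0
E (P2): min(4, 5) = 4
A (P1): max(1, 0, 4) = 4
F (P2): min(1, 6) = 1
G (P2): min(8, 9) = 8
H (P2): min(8, 4, 7) = 4
B (P1): max(1, 8, 4) = 8
root (P2): min(4, 8) = 4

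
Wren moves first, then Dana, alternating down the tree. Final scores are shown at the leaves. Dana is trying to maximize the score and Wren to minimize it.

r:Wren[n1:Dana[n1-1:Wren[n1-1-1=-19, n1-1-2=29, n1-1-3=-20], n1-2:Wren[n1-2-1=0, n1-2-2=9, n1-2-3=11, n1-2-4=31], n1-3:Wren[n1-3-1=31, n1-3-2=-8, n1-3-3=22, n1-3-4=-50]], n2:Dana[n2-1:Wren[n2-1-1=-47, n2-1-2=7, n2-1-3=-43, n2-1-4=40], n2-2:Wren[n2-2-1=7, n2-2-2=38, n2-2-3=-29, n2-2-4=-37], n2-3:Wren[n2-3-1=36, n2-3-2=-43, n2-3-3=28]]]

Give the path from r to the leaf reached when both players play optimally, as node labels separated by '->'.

n1-1 (Wren): min(-19, 29, -20) = -20
n1-2 (Wren): min(0, 9, 11, 31) = 0
n1-3 (Wren): min(31, -8, 22, -50) = -50
n1 (Dana): max(-20, 0, -50) = 0
n2-1 (Wren): min(-47, 7, -43, 40) = -47
n2-2 (Wren): min(7, 38, -29, -37) = -37
n2-3 (Wren): min(36, -43, 28) = -43
n2 (Dana): max(-47, -37, -43) = -37
r (Wren): min(0, -37) = -37
At r, Wren picks n2 (lowest: -37).
At n2, Dana picks n2-2 (highest: -37).
At n2-2, Wren picks n2-2-4 (lowest: -37).
Terminal value -37.

r -> n2 -> n2-2 -> n2-2-4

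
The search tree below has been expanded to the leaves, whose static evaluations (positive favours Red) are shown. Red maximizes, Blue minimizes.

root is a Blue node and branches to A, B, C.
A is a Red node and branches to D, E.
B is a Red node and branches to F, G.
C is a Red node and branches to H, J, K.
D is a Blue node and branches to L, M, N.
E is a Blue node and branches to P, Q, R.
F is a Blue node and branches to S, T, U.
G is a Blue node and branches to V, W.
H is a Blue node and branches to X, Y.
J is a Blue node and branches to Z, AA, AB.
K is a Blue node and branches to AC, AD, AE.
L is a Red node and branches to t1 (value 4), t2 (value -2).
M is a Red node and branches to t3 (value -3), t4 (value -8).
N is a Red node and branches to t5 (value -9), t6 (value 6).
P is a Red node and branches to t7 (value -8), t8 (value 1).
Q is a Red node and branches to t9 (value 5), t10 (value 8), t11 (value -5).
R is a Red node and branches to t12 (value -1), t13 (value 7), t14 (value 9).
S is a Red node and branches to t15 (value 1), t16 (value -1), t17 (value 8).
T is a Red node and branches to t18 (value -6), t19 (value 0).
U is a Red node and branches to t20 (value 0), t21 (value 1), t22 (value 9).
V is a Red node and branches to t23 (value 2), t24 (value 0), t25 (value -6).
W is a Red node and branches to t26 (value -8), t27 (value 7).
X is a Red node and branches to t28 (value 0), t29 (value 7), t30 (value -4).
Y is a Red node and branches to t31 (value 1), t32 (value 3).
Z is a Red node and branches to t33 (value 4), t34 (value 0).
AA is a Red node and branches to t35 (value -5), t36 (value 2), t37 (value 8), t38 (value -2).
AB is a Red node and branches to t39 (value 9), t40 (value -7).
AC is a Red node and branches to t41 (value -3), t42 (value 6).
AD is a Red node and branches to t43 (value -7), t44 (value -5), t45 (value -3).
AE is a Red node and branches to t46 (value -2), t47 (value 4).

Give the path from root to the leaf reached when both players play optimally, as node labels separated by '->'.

root -> A -> E -> P -> t8

L (Red): max(4, -2) = 4
M (Red): max(-3, -8) = -3
N (Red): max(-9, 6) = 6
D (Blue): min(4, -3, 6) = -3
P (Red): max(-8, 1) = 1
Q (Red): max(5, 8, -5) = 8
R (Red): max(-1, 7, 9) = 9
E (Blue): min(1, 8, 9) = 1
A (Red): max(-3, 1) = 1
S (Red): max(1, -1, 8) = 8
T (Red): max(-6, 0) = 0
U (Red): max(0, 1, 9) = 9
F (Blue): min(8, 0, 9) = 0
V (Red): max(2, 0, -6) = 2
W (Red): max(-8, 7) = 7
G (Blue): min(2, 7) = 2
B (Red): max(0, 2) = 2
X (Red): max(0, 7, -4) = 7
Y (Red): max(1, 3) = 3
H (Blue): min(7, 3) = 3
Z (Red): max(4, 0) = 4
AA (Red): max(-5, 2, 8, -2) = 8
AB (Red): max(9, -7) = 9
J (Blue): min(4, 8, 9) = 4
AC (Red): max(-3, 6) = 6
AD (Red): max(-7, -5, -3) = -3
AE (Red): max(-2, 4) = 4
K (Blue): min(6, -3, 4) = -3
C (Red): max(3, 4, -3) = 4
root (Blue): min(1, 2, 4) = 1
At root, Blue picks A (lowest: 1).
At A, Red picks E (highest: 1).
At E, Blue picks P (lowest: 1).
At P, Red picks t8 (highest: 1).
Terminal value 1.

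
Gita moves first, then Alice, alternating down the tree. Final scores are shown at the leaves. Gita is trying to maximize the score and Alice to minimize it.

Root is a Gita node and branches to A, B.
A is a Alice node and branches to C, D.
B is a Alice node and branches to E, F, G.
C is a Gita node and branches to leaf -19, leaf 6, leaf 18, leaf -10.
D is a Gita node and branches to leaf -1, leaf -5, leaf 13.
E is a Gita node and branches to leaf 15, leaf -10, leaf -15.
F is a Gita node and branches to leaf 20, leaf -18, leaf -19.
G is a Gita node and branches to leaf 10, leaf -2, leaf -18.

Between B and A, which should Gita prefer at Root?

E (Gita): max(15, -10, -15) = 15
F (Gita): max(20, -18, -19) = 20
G (Gita): max(10, -2, -18) = 10
B (Alice): min(15, 20, 10) = 10
C (Gita): max(-19, 6, 18, -10) = 18
D (Gita): max(-1, -5, 13) = 13
A (Alice): min(18, 13) = 13
Gita prefers the higher value; B=10, A=13. A is better since 13 > 10.

A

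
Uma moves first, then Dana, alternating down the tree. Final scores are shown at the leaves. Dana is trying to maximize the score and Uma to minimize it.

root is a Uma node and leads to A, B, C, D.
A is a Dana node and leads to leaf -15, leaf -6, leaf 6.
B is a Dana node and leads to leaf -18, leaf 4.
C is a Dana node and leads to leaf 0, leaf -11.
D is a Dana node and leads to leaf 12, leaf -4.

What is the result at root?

A (Dana): max(-15, -6, 6) = 6
B (Dana): max(-18, 4) = 4
C (Dana): max(0, -11) = 0
D (Dana): max(12, -4) = 12
root (Uma): min(6, 4, 0, 12) = 0

0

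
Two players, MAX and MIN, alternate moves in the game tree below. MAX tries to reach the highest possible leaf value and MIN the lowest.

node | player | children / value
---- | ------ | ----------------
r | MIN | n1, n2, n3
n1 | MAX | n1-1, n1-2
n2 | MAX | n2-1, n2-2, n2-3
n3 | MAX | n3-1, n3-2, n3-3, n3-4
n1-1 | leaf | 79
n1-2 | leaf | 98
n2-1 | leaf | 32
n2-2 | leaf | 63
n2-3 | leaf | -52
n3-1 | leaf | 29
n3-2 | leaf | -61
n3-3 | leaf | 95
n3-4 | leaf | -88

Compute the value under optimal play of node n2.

n2 (MAX): max(32, 63, -52) = 63

63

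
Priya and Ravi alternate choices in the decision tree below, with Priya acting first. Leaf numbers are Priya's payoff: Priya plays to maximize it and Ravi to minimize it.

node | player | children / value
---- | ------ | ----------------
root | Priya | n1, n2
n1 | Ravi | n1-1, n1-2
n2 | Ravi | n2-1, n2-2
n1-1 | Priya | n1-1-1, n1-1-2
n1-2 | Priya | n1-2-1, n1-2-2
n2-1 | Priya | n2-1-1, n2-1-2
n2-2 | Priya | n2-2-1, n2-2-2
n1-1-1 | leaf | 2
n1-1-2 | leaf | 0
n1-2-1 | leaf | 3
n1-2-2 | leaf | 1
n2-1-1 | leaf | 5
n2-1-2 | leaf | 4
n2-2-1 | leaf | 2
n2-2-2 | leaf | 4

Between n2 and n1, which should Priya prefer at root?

n2

n2-1 (Priya): max(5, 4) = 5
n2-2 (Priya): max(2, 4) = 4
n2 (Ravi): min(5, 4) = 4
n1-1 (Priya): max(2, 0) = 2
n1-2 (Priya): max(3, 1) = 3
n1 (Ravi): min(2, 3) = 2
Priya prefers the higher value; n2=4, n1=2. n2 is better since 4 > 2.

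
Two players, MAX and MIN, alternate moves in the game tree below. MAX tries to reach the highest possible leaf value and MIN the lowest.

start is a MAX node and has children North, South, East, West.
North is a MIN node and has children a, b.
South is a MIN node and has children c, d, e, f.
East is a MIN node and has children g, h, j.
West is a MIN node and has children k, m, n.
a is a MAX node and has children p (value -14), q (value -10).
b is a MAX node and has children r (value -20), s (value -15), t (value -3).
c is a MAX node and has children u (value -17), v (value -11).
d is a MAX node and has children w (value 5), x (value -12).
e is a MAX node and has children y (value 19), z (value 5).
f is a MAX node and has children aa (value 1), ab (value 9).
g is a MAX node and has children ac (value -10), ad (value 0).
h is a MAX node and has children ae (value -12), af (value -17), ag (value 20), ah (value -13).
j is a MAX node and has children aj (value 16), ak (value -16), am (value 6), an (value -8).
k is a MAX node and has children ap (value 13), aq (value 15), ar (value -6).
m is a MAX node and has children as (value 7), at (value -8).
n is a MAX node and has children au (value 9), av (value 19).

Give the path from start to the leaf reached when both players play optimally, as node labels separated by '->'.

start -> West -> m -> as

a (MAX): max(-14, -10) = -10
b (MAX): max(-20, -15, -3) = -3
North (MIN): min(-10, -3) = -10
c (MAX): max(-17, -11) = -11
d (MAX): max(5, -12) = 5
e (MAX): max(19, 5) = 19
f (MAX): max(1, 9) = 9
South (MIN): min(-11, 5, 19, 9) = -11
g (MAX): max(-10, 0) = 0
h (MAX): max(-12, -17, 20, -13) = 20
j (MAX): max(16, -16, 6, -8) = 16
East (MIN): min(0, 20, 16) = 0
k (MAX): max(13, 15, -6) = 15
m (MAX): max(7, -8) = 7
n (MAX): max(9, 19) = 19
West (MIN): min(15, 7, 19) = 7
start (MAX): max(-10, -11, 0, 7) = 7
At start, MAX picks West (highest: 7).
At West, MIN picks m (lowest: 7).
At m, MAX picks as (highest: 7).
Terminal value 7.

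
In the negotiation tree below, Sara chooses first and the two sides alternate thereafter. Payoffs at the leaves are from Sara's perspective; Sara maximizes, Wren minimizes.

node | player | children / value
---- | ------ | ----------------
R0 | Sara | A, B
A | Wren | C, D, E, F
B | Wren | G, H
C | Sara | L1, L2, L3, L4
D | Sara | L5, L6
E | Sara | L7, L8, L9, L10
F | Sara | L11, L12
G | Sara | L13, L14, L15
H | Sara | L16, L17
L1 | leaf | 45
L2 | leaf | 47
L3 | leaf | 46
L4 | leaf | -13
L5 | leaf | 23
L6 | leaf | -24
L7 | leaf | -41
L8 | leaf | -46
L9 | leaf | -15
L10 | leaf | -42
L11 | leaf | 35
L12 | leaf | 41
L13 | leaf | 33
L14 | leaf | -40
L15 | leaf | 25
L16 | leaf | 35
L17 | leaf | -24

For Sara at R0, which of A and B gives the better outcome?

C (Sara): max(45, 47, 46, -13) = 47
D (Sara): max(23, -24) = 23
E (Sara): max(-41, -46, -15, -42) = -15
F (Sara): max(35, 41) = 41
A (Wren): min(47, 23, -15, 41) = -15
G (Sara): max(33, -40, 25) = 33
H (Sara): max(35, -24) = 35
B (Wren): min(33, 35) = 33
Sara prefers the higher value; A=-15, B=33. B is better since 33 > -15.

B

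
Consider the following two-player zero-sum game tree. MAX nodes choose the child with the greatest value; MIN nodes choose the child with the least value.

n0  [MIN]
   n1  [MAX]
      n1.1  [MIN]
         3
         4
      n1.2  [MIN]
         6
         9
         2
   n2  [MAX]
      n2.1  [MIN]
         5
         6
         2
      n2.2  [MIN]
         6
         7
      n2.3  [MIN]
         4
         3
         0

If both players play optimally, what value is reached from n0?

3

n1.1 (MIN): min(3, 4) = 3
n1.2 (MIN): min(6, 9, 2) = 2
n1 (MAX): max(3, 2) = 3
n2.1 (MIN): min(5, 6, 2) = 2
n2.2 (MIN): min(6, 7) = 6
n2.3 (MIN): min(4, 3, 0) = 0
n2 (MAX): max(2, 6, 0) = 6
n0 (MIN): min(3, 6) = 3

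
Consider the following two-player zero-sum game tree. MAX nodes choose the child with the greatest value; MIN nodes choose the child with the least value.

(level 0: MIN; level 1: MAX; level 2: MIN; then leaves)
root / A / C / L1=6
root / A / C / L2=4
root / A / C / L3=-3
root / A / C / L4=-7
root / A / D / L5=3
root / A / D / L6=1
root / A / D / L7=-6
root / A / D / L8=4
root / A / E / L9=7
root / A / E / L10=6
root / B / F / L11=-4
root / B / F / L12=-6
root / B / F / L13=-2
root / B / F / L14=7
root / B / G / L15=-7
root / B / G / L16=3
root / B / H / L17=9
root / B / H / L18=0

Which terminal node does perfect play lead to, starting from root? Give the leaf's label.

L18

C (MIN): min(6, 4, -3, -7) = -7
D (MIN): min(3, 1, -6, 4) = -6
E (MIN): min(7, 6) = 6
A (MAX): max(-7, -6, 6) = 6
F (MIN): min(-4, -6, -2, 7) = -6
G (MIN): min(-7, 3) = -7
H (MIN): min(9, 0) = 0
B (MAX): max(-6, -7, 0) = 0
root (MIN): min(6, 0) = 0
At root, MIN picks B (lowest: 0).
At B, MAX picks H (highest: 0).
At H, MIN picks L18 (lowest: 0).
Terminal value 0.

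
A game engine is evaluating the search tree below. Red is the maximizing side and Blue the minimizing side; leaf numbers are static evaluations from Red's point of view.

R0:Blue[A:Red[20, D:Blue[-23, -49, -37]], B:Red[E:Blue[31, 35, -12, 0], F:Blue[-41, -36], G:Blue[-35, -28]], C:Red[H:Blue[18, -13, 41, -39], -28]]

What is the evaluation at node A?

D (Blue): min(-23, -49, -37) = -49
A (Red): max(20, -49) = 20

20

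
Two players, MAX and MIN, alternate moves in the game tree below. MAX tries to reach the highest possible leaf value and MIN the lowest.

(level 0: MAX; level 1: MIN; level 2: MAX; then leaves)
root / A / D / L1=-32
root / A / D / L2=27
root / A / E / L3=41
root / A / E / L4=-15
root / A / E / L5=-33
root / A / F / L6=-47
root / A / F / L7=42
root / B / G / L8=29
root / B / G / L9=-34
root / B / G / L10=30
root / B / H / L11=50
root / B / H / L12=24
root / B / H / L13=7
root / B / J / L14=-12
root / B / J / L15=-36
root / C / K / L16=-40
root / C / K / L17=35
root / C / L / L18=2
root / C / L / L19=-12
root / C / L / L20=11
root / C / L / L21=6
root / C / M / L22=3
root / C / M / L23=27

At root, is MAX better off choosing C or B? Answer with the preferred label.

C

K (MAX): max(-40, 35) = 35
L (MAX): max(2, -12, 11, 6) = 11
M (MAX): max(3, 27) = 27
C (MIN): min(35, 11, 27) = 11
G (MAX): max(29, -34, 30) = 30
H (MAX): max(50, 24, 7) = 50
J (MAX): max(-12, -36) = -12
B (MIN): min(30, 50, -12) = -12
MAX prefers the higher value; C=11, B=-12. C is better since 11 > -12.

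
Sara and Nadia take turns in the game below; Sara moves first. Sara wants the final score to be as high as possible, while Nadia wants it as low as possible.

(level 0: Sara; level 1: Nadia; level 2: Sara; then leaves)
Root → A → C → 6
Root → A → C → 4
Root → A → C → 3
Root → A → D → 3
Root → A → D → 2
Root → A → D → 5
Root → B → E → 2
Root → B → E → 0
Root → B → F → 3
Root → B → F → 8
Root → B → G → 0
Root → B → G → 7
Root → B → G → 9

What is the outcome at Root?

C (Sara): max(6, 4, 3) = 6
D (Sara): max(3, 2, 5) = 5
A (Nadia): min(6, 5) = 5
E (Sara): max(2, 0) = 2
F (Sara): max(3, 8) = 8
G (Sara): max(0, 7, 9) = 9
B (Nadia): min(2, 8, 9) = 2
Root (Sara): max(5, 2) = 5

5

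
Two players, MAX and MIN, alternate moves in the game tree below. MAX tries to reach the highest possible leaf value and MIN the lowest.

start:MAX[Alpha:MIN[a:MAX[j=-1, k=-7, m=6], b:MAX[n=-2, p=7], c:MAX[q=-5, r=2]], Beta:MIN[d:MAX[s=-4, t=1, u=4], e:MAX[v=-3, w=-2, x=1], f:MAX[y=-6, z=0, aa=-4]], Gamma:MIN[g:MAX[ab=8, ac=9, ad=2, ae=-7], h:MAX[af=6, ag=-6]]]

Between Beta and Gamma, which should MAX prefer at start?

d (MAX): max(-4, 1, 4) = 4
e (MAX): max(-3, -2, 1) = 1
f (MAX): max(-6, 0, -4) = 0
Beta (MIN): min(4, 1, 0) = 0
g (MAX): max(8, 9, 2, -7) = 9
h (MAX): max(6, -6) = 6
Gamma (MIN): min(9, 6) = 6
MAX prefers the higher value; Beta=0, Gamma=6. Gamma is better since 6 > 0.

Gamma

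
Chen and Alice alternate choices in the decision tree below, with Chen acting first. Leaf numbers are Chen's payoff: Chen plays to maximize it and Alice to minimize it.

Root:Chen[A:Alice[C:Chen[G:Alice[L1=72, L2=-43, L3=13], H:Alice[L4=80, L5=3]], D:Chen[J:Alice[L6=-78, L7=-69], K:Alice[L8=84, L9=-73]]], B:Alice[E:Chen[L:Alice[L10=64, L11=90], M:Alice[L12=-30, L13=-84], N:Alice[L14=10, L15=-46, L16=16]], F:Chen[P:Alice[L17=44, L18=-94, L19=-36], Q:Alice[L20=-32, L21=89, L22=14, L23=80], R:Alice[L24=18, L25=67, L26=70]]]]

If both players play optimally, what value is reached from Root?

18

G (Alice): min(72, -43, 13) = -43
H (Alice): min(80, 3) = 3
C (Chen): max(-43, 3) = 3
J (Alice): min(-78, -69) = -78
K (Alice): min(84, -73) = -73
D (Chen): max(-78, -73) = -73
A (Alice): min(3, -73) = -73
L (Alice): min(64, 90) = 64
M (Alice): min(-30, -84) = -84
N (Alice): min(10, -46, 16) = -46
E (Chen): max(64, -84, -46) = 64
P (Alice): min(44, -94, -36) = -94
Q (Alice): min(-32, 89, 14, 80) = -32
R (Alice): min(18, 67, 70) = 18
F (Chen): max(-94, -32, 18) = 18
B (Alice): min(64, 18) = 18
Root (Chen): max(-73, 18) = 18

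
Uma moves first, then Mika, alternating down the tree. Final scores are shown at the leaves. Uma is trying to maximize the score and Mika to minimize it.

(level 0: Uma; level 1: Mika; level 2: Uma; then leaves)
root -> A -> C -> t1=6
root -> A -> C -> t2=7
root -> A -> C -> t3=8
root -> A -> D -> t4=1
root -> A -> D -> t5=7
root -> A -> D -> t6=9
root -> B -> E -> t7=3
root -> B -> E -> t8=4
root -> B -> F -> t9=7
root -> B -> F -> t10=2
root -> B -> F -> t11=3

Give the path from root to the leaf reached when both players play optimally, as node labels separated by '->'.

root -> A -> C -> t3

C (Uma): max(6, 7, 8) = 8
D (Uma): max(1, 7, 9) = 9
A (Mika): min(8, 9) = 8
E (Uma): max(3, 4) = 4
F (Uma): max(7, 2, 3) = 7
B (Mika): min(4, 7) = 4
root (Uma): max(8, 4) = 8
At root, Uma picks A (highest: 8).
At A, Mika picks C (lowest: 8).
At C, Uma picks t3 (highest: 8).
Terminal value 8.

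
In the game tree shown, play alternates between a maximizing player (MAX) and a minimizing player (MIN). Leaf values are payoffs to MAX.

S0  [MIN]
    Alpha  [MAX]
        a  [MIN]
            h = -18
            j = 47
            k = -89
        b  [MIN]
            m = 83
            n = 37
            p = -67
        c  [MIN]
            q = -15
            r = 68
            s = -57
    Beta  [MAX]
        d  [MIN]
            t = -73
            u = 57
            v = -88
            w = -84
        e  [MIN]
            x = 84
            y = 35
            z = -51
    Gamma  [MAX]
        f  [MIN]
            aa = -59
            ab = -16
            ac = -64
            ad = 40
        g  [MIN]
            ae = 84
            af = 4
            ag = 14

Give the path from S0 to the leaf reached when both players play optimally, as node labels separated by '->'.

S0 -> Alpha -> c -> s

a (MIN): min(-18, 47, -89) = -89
b (MIN): min(83, 37, -67) = -67
c (MIN): min(-15, 68, -57) = -57
Alpha (MAX): max(-89, -67, -57) = -57
d (MIN): min(-73, 57, -88, -84) = -88
e (MIN): min(84, 35, -51) = -51
Beta (MAX): max(-88, -51) = -51
f (MIN): min(-59, -16, -64, 40) = -64
g (MIN): min(84, 4, 14) = 4
Gamma (MAX): max(-64, 4) = 4
S0 (MIN): min(-57, -51, 4) = -57
At S0, MIN picks Alpha (lowest: -57).
At Alpha, MAX picks c (highest: -57).
At c, MIN picks s (lowest: -57).
Terminal value -57.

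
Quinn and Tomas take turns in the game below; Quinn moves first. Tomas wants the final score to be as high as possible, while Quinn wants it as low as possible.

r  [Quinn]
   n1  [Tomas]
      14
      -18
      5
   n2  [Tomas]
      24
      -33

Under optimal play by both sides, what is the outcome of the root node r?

n1 (Tomas): max(14, -18, 5) = 14
n2 (Tomas): max(24, -33) = 24
r (Quinn): min(14, 24) = 14

14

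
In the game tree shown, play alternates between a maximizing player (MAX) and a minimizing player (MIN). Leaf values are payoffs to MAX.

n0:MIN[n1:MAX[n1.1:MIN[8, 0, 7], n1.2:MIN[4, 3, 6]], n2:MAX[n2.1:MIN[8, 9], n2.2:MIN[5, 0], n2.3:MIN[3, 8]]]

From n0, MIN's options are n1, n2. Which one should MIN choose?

n1

n1.1 (MIN): min(8, 0, 7) = 0
n1.2 (MIN): min(4, 3, 6) = 3
n1 (MAX): max(0, 3) = 3
n2.1 (MIN): min(8, 9) = 8
n2.2 (MIN): min(5, 0) = 0
n2.3 (MIN): min(3, 8) = 3
n2 (MAX): max(8, 0, 3) = 8
n0 (MIN): min(3, 8) = 3
MIN at n0 wants the lowest of {n1=3, n2=8}, so chooses n1.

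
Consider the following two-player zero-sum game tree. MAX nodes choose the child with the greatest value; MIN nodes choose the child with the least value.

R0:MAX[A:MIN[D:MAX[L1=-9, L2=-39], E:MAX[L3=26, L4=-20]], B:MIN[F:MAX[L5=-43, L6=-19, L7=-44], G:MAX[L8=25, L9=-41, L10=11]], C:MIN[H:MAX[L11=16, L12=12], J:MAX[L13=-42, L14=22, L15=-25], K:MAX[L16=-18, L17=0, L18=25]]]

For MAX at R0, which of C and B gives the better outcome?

C

H (MAX): max(16, 12) = 16
J (MAX): max(-42, 22, -25) = 22
K (MAX): max(-18, 0, 25) = 25
C (MIN): min(16, 22, 25) = 16
F (MAX): max(-43, -19, -44) = -19
G (MAX): max(25, -41, 11) = 25
B (MIN): min(-19, 25) = -19
MAX prefers the higher value; C=16, B=-19. C is better since 16 > -19.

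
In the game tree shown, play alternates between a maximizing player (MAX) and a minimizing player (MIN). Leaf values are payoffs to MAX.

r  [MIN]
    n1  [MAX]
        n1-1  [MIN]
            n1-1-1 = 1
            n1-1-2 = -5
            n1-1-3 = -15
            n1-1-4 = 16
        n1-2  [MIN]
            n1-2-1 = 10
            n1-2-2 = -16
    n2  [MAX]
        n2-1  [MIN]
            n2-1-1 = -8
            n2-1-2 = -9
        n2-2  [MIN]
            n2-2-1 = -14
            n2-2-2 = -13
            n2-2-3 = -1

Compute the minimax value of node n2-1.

-9

n2-1 (MIN): min(-8, -9) = -9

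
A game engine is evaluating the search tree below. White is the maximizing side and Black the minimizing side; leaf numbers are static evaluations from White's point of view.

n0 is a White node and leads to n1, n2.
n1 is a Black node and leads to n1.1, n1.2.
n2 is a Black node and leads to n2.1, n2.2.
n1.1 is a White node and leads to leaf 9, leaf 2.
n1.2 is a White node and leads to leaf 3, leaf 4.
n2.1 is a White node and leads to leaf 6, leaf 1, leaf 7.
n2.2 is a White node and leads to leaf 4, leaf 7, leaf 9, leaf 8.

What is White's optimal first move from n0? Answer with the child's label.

n1.1 (White): max(9, 2) = 9
n1.2 (White): max(3, 4) = 4
n1 (Black): min(9, 4) = 4
n2.1 (White): max(6, 1, 7) = 7
n2.2 (White): max(4, 7, 9, 8) = 9
n2 (Black): min(7, 9) = 7
n0 (White): max(4, 7) = 7
White at n0 wants the highest of {n1=4, n2=7}, so chooses n2.

n2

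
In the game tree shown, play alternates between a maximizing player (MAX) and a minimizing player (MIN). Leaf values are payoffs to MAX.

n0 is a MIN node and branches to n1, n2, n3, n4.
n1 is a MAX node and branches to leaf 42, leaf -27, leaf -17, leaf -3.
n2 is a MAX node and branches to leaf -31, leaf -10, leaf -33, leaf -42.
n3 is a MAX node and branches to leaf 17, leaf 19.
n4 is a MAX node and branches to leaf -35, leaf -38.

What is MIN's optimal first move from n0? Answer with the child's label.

n1 (MAX): max(42, -27, -17, -3) = 42
n2 (MAX): max(-31, -10, -33, -42) = -10
n3 (MAX): max(17, 19) = 19
n4 (MAX): max(-35, -38) = -35
n0 (MIN): min(42, -10, 19, -35) = -35
MIN at n0 wants the lowest of {n1=42, n2=-10, n3=19, n4=-35}, so chooses n4.

n4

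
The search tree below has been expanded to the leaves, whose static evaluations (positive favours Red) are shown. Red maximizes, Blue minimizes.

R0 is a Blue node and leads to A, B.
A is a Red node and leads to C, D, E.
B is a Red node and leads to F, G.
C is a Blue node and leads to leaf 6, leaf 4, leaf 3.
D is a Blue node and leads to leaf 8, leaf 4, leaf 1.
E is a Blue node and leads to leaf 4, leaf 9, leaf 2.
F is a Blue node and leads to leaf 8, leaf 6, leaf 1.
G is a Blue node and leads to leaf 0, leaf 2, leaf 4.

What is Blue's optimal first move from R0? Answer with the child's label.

B

C (Blue): min(6, 4, 3) = 3
D (Blue): min(8, 4, 1) = 1
E (Blue): min(4, 9, 2) = 2
A (Red): max(3, 1, 2) = 3
F (Blue): min(8, 6, 1) = 1
G (Blue): min(0, 2, 4) = 0
B (Red): max(1, 0) = 1
R0 (Blue): min(3, 1) = 1
Blue at R0 wants the lowest of {A=3, B=1}, so chooses B.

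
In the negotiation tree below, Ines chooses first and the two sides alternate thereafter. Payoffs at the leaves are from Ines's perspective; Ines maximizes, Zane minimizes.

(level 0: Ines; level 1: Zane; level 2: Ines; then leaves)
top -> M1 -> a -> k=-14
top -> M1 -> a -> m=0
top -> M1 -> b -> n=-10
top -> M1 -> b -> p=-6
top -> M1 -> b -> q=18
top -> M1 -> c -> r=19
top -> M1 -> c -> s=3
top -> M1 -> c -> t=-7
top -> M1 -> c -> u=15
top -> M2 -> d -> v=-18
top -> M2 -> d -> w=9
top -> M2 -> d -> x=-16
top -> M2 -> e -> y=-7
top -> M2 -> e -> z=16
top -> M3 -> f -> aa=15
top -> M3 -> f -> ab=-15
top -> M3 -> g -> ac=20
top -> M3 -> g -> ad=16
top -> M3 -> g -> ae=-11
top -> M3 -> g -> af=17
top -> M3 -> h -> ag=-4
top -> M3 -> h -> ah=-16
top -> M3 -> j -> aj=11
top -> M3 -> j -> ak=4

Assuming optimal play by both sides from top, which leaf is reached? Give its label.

w

a (Ines): max(-14, 0) = 0
b (Ines): max(-10, -6, 18) = 18
c (Ines): max(19, 3, -7, 15) = 19
M1 (Zane): min(0, 18, 19) = 0
d (Ines): max(-18, 9, -16) = 9
e (Ines): max(-7, 16) = 16
M2 (Zane): min(9, 16) = 9
f (Ines): max(15, -15) = 15
g (Ines): max(20, 16, -11, 17) = 20
h (Ines): max(-4, -16) = -4
j (Ines): max(11, 4) = 11
M3 (Zane): min(15, 20, -4, 11) = -4
top (Ines): max(0, 9, -4) = 9
At top, Ines picks M2 (highest: 9).
At M2, Zane picks d (lowest: 9).
At d, Ines picks w (highest: 9).
Terminal value 9.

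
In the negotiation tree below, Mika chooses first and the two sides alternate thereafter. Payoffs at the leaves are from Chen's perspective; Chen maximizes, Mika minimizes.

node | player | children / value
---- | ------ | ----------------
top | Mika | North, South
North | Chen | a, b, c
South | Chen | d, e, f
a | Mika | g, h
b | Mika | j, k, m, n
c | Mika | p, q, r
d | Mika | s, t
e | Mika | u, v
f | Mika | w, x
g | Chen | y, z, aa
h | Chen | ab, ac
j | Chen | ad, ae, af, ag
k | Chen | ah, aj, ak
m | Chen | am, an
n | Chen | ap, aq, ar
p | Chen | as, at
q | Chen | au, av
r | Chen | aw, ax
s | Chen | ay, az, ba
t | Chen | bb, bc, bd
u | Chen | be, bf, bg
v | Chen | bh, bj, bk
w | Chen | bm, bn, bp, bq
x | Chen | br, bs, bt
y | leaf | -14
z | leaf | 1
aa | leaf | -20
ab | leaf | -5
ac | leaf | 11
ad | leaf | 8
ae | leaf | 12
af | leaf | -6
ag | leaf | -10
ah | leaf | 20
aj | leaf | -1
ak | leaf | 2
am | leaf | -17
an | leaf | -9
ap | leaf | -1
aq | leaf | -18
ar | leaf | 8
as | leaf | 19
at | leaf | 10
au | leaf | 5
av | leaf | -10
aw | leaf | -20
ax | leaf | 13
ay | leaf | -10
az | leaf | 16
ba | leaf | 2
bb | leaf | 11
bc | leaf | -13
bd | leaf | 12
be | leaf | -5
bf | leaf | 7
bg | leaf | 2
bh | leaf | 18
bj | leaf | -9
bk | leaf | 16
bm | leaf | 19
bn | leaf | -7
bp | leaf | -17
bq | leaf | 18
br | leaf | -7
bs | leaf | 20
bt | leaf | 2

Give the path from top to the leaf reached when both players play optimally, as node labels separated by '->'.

g (Chen): max(-14, 1, -20) = 1
h (Chen): max(-5, 11) = 11
a (Mika): min(1, 11) = 1
j (Chen): max(8, 12, -6, -10) = 12
k (Chen): max(20, -1, 2) = 20
m (Chen): max(-17, -9) = -9
n (Chen): max(-1, -18, 8) = 8
b (Mika): min(12, 20, -9, 8) = -9
p (Chen): max(19, 10) = 19
q (Chen): max(5, -10) = 5
r (Chen): max(-20, 13) = 13
c (Mika): min(19, 5, 13) = 5
North (Chen): max(1, -9, 5) = 5
s (Chen): max(-10, 16, 2) = 16
t (Chen): max(11, -13, 12) = 12
d (Mika): min(16, 12) = 12
u (Chen): max(-5, 7, 2) = 7
v (Chen): max(18, -9, 16) = 18
e (Mika): min(7, 18) = 7
w (Chen): max(19, -7, -17, 18) = 19
x (Chen): max(-7, 20, 2) = 20
f (Mika): min(19, 20) = 19
South (Chen): max(12, 7, 19) = 19
top (Mika): min(5, 19) = 5
At top, Mika picks North (lowest: 5).
At North, Chen picks c (highest: 5).
At c, Mika picks q (lowest: 5).
At q, Chen picks au (highest: 5).
Terminal value 5.

top -> North -> c -> q -> au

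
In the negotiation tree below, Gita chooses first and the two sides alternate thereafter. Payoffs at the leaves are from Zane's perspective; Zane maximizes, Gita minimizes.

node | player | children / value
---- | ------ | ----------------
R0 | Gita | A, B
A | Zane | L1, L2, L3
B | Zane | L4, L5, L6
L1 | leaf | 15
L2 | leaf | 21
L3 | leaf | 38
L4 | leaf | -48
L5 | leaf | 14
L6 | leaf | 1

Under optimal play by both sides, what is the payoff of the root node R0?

A (Zane): max(15, 21, 38) = 38
B (Zane): max(-48, 14, 1) = 14
R0 (Gita): min(38, 14) = 14

14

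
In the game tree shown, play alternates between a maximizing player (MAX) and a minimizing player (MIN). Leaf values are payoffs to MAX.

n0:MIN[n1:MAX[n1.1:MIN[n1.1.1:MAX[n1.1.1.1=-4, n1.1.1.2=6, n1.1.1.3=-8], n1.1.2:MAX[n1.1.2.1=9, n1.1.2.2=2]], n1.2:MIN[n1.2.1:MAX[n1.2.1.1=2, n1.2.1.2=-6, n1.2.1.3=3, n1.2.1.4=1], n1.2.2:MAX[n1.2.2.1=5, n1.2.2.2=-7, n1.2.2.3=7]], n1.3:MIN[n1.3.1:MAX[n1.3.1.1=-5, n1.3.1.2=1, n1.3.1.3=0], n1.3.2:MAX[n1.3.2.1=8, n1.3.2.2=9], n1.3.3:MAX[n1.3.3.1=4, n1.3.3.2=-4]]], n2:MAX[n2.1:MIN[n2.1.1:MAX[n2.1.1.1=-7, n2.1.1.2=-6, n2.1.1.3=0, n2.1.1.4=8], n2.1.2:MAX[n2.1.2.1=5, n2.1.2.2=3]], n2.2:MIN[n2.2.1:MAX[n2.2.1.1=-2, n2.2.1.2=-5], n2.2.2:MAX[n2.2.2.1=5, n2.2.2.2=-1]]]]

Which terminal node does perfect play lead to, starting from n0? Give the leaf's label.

n2.1.2.1

n1.1.1 (MAX): max(-4, 6, -8) = 6
n1.1.2 (MAX): max(9, 2) = 9
n1.1 (MIN): min(6, 9) = 6
n1.2.1 (MAX): max(2, -6, 3, 1) = 3
n1.2.2 (MAX): max(5, -7, 7) = 7
n1.2 (MIN): min(3, 7) = 3
n1.3.1 (MAX): max(-5, 1, 0) = 1
n1.3.2 (MAX): max(8, 9) = 9
n1.3.3 (MAX): max(4, -4) = 4
n1.3 (MIN): min(1, 9, 4) = 1
n1 (MAX): max(6, 3, 1) = 6
n2.1.1 (MAX): max(-7, -6, 0, 8) = 8
n2.1.2 (MAX): max(5, 3) = 5
n2.1 (MIN): min(8, 5) = 5
n2.2.1 (MAX): max(-2, -5) = -2
n2.2.2 (MAX): max(5, -1) = 5
n2.2 (MIN): min(-2, 5) = -2
n2 (MAX): max(5, -2) = 5
n0 (MIN): min(6, 5) = 5
At n0, MIN picks n2 (lowest: 5).
At n2, MAX picks n2.1 (highest: 5).
At n2.1, MIN picks n2.1.2 (lowest: 5).
At n2.1.2, MAX picks n2.1.2.1 (highest: 5).
Terminal value 5.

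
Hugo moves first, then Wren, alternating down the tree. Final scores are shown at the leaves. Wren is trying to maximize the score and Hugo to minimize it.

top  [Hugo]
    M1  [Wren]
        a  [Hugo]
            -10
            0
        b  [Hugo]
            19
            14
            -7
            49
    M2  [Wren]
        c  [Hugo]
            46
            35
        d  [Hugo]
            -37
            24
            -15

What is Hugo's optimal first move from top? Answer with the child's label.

M1

a (Hugo): min(-10, 0) = -10
b (Hugo): min(19, 14, -7, 49) = -7
M1 (Wren): max(-10, -7) = -7
c (Hugo): min(46, 35) = 35
d (Hugo): min(-37, 24, -15) = -37
M2 (Wren): max(35, -37) = 35
top (Hugo): min(-7, 35) = -7
Hugo at top wants the lowest of {M1=-7, M2=35}, so chooses M1.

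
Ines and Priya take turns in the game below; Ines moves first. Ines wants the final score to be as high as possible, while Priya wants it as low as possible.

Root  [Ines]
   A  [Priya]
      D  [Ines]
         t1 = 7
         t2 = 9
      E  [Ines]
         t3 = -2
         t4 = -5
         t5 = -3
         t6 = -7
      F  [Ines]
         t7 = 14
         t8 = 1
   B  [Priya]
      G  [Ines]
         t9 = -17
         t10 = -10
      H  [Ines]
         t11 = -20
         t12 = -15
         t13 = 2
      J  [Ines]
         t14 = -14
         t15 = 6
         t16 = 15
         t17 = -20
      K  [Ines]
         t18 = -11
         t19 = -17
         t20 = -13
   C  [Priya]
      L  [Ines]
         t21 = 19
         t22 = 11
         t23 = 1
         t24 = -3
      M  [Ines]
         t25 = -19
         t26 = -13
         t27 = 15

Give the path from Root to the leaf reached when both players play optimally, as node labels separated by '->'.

Root -> C -> M -> t27

D (Ines): max(7, 9) = 9
E (Ines): max(-2, -5, -3, -7) = -2
F (Ines): max(14, 1) = 14
A (Priya): min(9, -2, 14) = -2
G (Ines): max(-17, -10) = -10
H (Ines): max(-20, -15, 2) = 2
J (Ines): max(-14, 6, 15, -20) = 15
K (Ines): max(-11, -17, -13) = -11
B (Priya): min(-10, 2, 15, -11) = -11
L (Ines): max(19, 11, 1, -3) = 19
M (Ines): max(-19, -13, 15) = 15
C (Priya): min(19, 15) = 15
Root (Ines): max(-2, -11, 15) = 15
At Root, Ines picks C (highest: 15).
At C, Priya picks M (lowest: 15).
At M, Ines picks t27 (highest: 15).
Terminal value 15.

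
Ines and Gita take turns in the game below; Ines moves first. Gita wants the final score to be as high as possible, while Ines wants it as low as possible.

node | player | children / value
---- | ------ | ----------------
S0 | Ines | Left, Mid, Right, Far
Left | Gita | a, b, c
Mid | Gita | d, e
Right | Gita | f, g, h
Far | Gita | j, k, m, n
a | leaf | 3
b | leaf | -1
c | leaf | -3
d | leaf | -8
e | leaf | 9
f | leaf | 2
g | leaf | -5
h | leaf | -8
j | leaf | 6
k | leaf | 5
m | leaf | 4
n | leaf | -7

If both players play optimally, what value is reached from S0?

Left (Gita): max(3, -1, -3) = 3
Mid (Gita): max(-8, 9) = 9
Right (Gita): max(2, -5, -8) = 2
Far (Gita): max(6, 5, 4, -7) = 6
S0 (Ines): min(3, 9, 2, 6) = 2

2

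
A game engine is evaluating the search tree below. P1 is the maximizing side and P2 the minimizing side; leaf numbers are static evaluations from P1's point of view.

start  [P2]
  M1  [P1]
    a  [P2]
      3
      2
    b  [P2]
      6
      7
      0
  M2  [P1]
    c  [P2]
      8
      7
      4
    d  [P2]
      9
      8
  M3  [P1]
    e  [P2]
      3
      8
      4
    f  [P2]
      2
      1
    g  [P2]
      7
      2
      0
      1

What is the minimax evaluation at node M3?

3

e (P2): min(3, 8, 4) = 3
f (P2): min(2, 1) = 1
g (P2): min(7, 2, 0, 1) = 0
M3 (P1): max(3, 1, 0) = 3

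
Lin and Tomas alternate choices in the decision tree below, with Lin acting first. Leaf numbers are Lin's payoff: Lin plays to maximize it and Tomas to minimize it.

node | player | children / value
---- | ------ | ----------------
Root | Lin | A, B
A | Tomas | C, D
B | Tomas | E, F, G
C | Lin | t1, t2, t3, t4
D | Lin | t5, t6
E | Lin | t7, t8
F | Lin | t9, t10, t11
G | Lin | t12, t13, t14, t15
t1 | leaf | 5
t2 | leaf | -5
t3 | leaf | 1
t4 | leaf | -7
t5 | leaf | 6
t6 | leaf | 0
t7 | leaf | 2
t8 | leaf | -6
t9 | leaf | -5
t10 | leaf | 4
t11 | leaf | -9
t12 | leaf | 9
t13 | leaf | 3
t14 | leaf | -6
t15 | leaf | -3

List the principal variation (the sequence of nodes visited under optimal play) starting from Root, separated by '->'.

C (Lin): max(5, -5, 1, -7) = 5
D (Lin): max(6, 0) = 6
A (Tomas): min(5, 6) = 5
E (Lin): max(2, -6) = 2
F (Lin): max(-5, 4, -9) = 4
G (Lin): max(9, 3, -6, -3) = 9
B (Tomas): min(2, 4, 9) = 2
Root (Lin): max(5, 2) = 5
At Root, Lin picks A (highest: 5).
At A, Tomas picks C (lowest: 5).
At C, Lin picks t1 (highest: 5).
Terminal value 5.

Root -> A -> C -> t1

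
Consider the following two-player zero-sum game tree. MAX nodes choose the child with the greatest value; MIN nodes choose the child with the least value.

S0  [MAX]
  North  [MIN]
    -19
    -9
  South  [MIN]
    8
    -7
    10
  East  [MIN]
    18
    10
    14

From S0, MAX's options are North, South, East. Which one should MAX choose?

East

North (MIN): min(-19, -9) = -19
South (MIN): min(8, -7, 10) = -7
East (MIN): min(18, 10, 14) = 10
S0 (MAX): max(-19, -7, 10) = 10
MAX at S0 wants the highest of {North=-19, South=-7, East=10}, so chooses East.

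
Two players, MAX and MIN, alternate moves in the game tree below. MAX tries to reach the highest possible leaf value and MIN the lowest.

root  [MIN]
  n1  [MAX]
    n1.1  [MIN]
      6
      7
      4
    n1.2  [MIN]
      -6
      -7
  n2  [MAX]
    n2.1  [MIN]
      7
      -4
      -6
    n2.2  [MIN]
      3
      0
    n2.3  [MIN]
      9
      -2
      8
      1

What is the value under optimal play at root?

n1.1 (MIN): min(6, 7, 4) = 4
n1.2 (MIN): min(-6, -7) = -7
n1 (MAX): max(4, -7) = 4
n2.1 (MIN): min(7, -4, -6) = -6
n2.2 (MIN): min(3, 0) = 0
n2.3 (MIN): min(9, -2, 8, 1) = -2
n2 (MAX): max(-6, 0, -2) = 0
root (MIN): min(4, 0) = 0

0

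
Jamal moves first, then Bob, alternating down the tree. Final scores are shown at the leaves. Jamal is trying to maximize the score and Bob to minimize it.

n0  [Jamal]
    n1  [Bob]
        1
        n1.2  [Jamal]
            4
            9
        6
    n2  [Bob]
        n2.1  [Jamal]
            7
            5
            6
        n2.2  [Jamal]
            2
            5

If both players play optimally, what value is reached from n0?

n1.2 (Jamal): max(4, 9) = 9
n1 (Bob): min(1, 9, 6) = 1
n2.1 (Jamal): max(7, 5, 6) = 7
n2.2 (Jamal): max(2, 5) = 5
n2 (Bob): min(7, 5) = 5
n0 (Jamal): max(1, 5) = 5

5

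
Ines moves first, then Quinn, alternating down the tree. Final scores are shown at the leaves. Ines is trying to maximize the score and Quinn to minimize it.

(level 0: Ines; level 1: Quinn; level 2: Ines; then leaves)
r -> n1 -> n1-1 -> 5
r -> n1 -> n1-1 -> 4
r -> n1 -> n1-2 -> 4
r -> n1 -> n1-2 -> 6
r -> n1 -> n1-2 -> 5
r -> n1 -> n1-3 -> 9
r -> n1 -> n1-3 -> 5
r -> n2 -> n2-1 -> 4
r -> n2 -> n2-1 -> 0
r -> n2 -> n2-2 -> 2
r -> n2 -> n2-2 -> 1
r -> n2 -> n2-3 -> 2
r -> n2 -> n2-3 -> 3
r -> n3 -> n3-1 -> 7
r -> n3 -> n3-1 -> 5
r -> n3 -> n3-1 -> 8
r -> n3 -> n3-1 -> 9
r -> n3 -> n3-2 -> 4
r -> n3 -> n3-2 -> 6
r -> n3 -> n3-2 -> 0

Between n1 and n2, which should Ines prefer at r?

n1

n1-1 (Ines): max(5, 4) = 5
n1-2 (Ines): max(4, 6, 5) = 6
n1-3 (Ines): max(9, 5) = 9
n1 (Quinn): min(5, 6, 9) = 5
n2-1 (Ines): max(4, 0) = 4
n2-2 (Ines): max(2, 1) = 2
n2-3 (Ines): max(2, 3) = 3
n2 (Quinn): min(4, 2, 3) = 2
Ines prefers the higher value; n1=5, n2=2. n1 is better since 5 > 2.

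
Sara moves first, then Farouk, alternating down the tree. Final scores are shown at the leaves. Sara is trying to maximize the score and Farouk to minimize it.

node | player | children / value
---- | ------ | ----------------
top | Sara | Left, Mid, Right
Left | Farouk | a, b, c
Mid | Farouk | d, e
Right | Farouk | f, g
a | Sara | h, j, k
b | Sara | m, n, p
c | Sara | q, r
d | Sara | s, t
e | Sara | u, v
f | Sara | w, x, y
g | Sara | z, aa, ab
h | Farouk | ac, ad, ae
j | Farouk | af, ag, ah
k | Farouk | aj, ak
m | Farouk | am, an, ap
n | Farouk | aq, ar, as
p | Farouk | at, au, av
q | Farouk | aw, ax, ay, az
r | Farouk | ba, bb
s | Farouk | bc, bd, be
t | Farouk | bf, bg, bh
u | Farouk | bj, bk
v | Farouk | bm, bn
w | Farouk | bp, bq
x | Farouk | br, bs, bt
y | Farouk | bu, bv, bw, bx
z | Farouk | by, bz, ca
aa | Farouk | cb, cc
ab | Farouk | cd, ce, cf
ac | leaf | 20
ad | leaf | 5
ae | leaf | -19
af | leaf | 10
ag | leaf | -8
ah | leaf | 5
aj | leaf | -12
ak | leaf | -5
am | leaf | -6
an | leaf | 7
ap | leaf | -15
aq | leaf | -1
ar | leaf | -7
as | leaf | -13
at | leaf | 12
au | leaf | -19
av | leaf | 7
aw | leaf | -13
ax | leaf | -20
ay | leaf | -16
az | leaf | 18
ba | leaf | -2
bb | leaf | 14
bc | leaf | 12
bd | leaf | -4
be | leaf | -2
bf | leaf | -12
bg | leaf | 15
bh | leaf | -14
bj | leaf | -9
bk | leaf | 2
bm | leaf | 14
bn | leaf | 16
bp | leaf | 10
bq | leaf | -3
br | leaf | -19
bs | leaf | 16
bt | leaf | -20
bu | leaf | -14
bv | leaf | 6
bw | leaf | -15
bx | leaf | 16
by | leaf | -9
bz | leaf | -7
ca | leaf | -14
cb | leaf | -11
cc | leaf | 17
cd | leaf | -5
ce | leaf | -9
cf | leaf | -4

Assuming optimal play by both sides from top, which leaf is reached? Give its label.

h (Farouk): min(20, 5, -19) = -19
j (Farouk): min(10, -8, 5) = -8
k (Farouk): min(-12, -5) = -12
a (Sara): max(-19, -8, -12) = -8
m (Farouk): min(-6, 7, -15) = -15
n (Farouk): min(-1, -7, -13) = -13
p (Farouk): min(12, -19, 7) = -19
b (Sara): max(-15, -13, -19) = -13
q (Farouk): min(-13, -20, -16, 18) = -20
r (Farouk): min(-2, 14) = -2
c (Sara): max(-20, -2) = -2
Left (Farouk): min(-8, -13, -2) = -13
s (Farouk): min(12, -4, -2) = -4
t (Farouk): min(-12, 15, -14) = -14
d (Sara): max(-4, -14) = -4
u (Farouk): min(-9, 2) = -9
v (Farouk): min(14, 16) = 14
e (Sara): max(-9, 14) = 14
Mid (Farouk): min(-4, 14) = -4
w (Farouk): min(10, -3) = -3
x (Farouk): min(-19, 16, -20) = -20
y (Farouk): min(-14, 6, -15, 16) = -15
f (Sara): max(-3, -20, -15) = -3
z (Farouk): min(-9, -7, -14) = -14
aa (Farouk): min(-11, 17) = -11
ab (Farouk): min(-5, -9, -4) = -9
g (Sara): max(-14, -11, -9) = -9
Right (Farouk): min(-3, -9) = -9
top (Sara): max(-13, -4, -9) = -4
At top, Sara picks Mid (highest: -4).
At Mid, Farouk picks d (lowest: -4).
At d, Sara picks s (highest: -4).
At s, Farouk picks bd (lowest: -4).
Terminal value -4.

bd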